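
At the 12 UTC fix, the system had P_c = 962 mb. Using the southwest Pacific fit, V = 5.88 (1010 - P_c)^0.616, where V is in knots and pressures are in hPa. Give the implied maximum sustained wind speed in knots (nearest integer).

ΔP = 1010 − 962 = 48 mb.
48^0.616 ≈ 10.855.
V ≈ 5.88 × 10.855 ≈ 63.8 kt.

64 kt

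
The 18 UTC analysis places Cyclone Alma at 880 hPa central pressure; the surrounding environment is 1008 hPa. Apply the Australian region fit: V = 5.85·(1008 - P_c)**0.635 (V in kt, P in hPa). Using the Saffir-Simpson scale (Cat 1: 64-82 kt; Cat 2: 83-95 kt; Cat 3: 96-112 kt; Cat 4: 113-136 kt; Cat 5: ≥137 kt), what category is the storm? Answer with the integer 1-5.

ΔP = 1008 − 880 = 128 hPa.
V ≈ 5.85 × 128^0.635 = 5.85 × 21.78 ≈ 127 kt.
127 kt falls in the Category 4 band.

4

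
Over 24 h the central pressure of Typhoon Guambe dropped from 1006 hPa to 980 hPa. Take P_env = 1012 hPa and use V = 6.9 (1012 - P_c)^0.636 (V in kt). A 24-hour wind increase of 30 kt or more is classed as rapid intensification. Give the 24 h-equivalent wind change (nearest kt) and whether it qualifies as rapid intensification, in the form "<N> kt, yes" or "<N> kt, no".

V₁: ΔP = 6, V ≈ 6.9 × 6^0.636 ≈ 21.57 kt.
V₂: ΔP = 32, V ≈ 6.9 × 32^0.636 ≈ 62.54 kt.
ΔV over 24 h = 40.97 kt → 24 h equivalent = 40.97 × 24/24 ≈ 40.97 kt.
41 kt ≥ 30 kt ⇒ rapid intensification.

41 kt, yes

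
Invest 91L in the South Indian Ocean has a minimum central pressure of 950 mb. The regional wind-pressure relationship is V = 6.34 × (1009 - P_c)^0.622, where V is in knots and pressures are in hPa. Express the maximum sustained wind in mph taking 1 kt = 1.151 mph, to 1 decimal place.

92.2 mph

ΔP = 1009 − 950 = 59 mb.
V ≈ 6.34 × 59^0.622 = 6.34 × 12.632 ≈ 80.086 kt.
80.086 × 1.151 ≈ 92.18 mph → 92.2 mph.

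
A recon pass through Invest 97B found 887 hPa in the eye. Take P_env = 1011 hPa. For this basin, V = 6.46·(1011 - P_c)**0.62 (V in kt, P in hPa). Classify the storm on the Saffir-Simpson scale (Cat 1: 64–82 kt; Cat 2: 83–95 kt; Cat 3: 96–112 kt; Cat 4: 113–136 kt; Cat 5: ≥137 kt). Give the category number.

4

ΔP = 1011 − 887 = 124 hPa.
V ≈ 6.46 × 124^0.62 = 6.46 × 19.86 ≈ 128 kt.
128 kt falls in the Category 4 band.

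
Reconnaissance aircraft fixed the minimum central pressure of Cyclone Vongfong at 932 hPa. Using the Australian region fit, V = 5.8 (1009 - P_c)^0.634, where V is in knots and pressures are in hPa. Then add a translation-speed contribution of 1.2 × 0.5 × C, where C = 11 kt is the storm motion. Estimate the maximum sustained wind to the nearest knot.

98 kt

ΔP = 1009 − 932 = 77 hPa.
77^0.634 ≈ 15.705.
V ≈ 5.8 × 15.705 ≈ 91.1 kt.
Translation term: 1.2 × 0.5 × 11 = 6.6 kt.
Corrected V ≈ 97.7 kt → 98 kt.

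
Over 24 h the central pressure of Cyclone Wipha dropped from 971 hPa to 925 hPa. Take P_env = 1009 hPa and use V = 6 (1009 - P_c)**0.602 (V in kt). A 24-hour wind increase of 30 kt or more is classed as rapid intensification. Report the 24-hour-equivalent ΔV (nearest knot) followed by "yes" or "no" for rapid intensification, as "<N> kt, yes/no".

33 kt, yes

V₁: ΔP = 38, V ≈ 6 × 38^0.602 ≈ 53.60 kt.
V₂: ΔP = 84, V ≈ 6 × 84^0.602 ≈ 86.41 kt.
ΔV over 24 h = 32.81 kt → 24 h equivalent = 32.81 × 24/24 ≈ 32.81 kt.
33 kt ≥ 30 kt ⇒ rapid intensification.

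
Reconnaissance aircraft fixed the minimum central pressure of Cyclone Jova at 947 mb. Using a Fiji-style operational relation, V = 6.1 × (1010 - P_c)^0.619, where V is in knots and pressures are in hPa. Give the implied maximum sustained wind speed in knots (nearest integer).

79 kt

ΔP = 1010 − 947 = 63 mb.
63^0.619 ≈ 12.995.
V ≈ 6.1 × 12.995 ≈ 79.3 kt.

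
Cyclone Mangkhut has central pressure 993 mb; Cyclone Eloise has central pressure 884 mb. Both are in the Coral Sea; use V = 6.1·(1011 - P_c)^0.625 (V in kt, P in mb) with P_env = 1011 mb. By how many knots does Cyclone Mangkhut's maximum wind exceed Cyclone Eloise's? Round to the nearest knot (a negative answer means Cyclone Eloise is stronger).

-89 kt

Cyclone Mangkhut: ΔP = 18; V ≈ 6.1 × 18^0.625 ≈ 37.14 kt.
Cyclone Eloise: ΔP = 127; V ≈ 6.1 × 127^0.625 ≈ 125.95 kt.
Difference ≈ 37.14 − 125.95 = -88.81 → -89 kt.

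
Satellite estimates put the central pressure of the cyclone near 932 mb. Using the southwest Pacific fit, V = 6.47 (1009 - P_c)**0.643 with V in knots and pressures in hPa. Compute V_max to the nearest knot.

106 kt

ΔP = 1009 − 932 = 77 mb.
77^0.643 ≈ 16.331.
V ≈ 6.47 × 16.331 ≈ 105.7 kt.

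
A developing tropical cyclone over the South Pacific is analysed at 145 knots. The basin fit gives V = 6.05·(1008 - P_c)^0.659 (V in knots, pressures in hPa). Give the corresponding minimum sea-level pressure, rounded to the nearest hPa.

884 hPa

ΔP = (V / 6.05)^(1/0.659) = (145/6.05)^1.517.
145/6.05 = 23.967; 23.967^1.517 ≈ 124.02 hPa.
P_c = 1008 − 124.02 = 883.98 ≈ 884 hPa.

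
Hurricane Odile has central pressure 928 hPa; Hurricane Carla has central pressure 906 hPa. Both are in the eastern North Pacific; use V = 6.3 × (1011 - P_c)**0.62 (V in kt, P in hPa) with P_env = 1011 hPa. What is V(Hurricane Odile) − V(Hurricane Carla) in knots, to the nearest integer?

-15 kt

Hurricane Odile: ΔP = 83; V ≈ 6.3 × 83^0.62 ≈ 97.54 kt.
Hurricane Carla: ΔP = 105; V ≈ 6.3 × 105^0.62 ≈ 112.84 kt.
Difference ≈ 97.54 − 112.84 = -15.30 → -15 kt.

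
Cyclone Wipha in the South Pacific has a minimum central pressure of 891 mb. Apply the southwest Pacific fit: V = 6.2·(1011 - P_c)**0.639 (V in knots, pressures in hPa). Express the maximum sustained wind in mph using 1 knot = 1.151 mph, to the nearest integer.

ΔP = 1011 − 891 = 120 mb.
V ≈ 6.2 × 120^0.639 = 6.2 × 21.311 ≈ 132.126 kt.
132.126 × 1.151 ≈ 152.08 mph → 152 mph.

152 mph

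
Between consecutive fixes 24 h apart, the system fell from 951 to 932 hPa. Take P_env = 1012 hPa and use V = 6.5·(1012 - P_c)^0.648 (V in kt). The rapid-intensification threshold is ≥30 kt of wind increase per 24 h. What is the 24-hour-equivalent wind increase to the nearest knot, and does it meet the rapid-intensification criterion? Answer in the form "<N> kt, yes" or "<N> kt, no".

V₁: ΔP = 61, V ≈ 6.5 × 61^0.648 ≈ 93.28 kt.
V₂: ΔP = 80, V ≈ 6.5 × 80^0.648 ≈ 111.20 kt.
ΔV over 24 h = 17.92 kt → 24 h equivalent = 17.92 × 24/24 ≈ 17.92 kt.
18 kt < 30 kt ⇒ not rapid intensification.

18 kt, no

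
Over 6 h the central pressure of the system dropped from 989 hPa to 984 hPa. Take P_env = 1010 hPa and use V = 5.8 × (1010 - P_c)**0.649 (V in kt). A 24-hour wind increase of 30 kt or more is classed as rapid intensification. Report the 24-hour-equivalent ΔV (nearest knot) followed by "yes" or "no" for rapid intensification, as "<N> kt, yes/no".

V₁: ΔP = 21, V ≈ 5.8 × 21^0.649 ≈ 41.84 kt.
V₂: ΔP = 26, V ≈ 5.8 × 26^0.649 ≈ 48.06 kt.
ΔV over 6 h = 6.22 kt → 24 h equivalent = 6.22 × 24/6 ≈ 24.88 kt.
25 kt < 30 kt ⇒ not rapid intensification.

25 kt, no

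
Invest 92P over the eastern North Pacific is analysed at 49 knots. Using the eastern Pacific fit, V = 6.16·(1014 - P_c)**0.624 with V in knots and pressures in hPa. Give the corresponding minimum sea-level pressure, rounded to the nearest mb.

986 mb

ΔP = (V / 6.16)^(1/0.624) = (49/6.16)^1.603.
49/6.16 = 7.955; 7.955^1.603 ≈ 27.75 mb.
P_c = 1014 − 27.75 = 986.25 ≈ 986 mb.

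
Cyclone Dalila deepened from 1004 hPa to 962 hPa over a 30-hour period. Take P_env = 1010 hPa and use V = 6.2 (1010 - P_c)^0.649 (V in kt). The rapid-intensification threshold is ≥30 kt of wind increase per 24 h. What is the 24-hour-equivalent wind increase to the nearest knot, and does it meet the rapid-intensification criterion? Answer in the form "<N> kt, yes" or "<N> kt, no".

V₁: ΔP = 6, V ≈ 6.2 × 6^0.649 ≈ 19.83 kt.
V₂: ΔP = 48, V ≈ 6.2 × 48^0.649 ≈ 76.47 kt.
ΔV over 30 h = 56.64 kt → 24 h equivalent = 56.64 × 24/30 ≈ 45.31 kt.
45 kt ≥ 30 kt ⇒ rapid intensification.

45 kt, yes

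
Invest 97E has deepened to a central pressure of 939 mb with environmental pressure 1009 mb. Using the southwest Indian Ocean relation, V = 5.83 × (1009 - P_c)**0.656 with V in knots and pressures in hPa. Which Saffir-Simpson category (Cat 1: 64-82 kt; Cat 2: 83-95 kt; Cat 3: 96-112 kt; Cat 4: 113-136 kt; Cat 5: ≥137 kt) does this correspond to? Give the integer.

2

ΔP = 1009 − 939 = 70 mb.
V ≈ 5.83 × 70^0.656 = 5.83 × 16.23 ≈ 95 kt.
95 kt falls in the Category 2 band.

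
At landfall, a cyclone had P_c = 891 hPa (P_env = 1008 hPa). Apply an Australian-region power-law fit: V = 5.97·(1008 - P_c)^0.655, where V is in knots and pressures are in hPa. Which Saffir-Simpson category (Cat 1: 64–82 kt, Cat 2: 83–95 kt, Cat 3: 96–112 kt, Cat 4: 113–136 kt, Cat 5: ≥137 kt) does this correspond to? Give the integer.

4

ΔP = 1008 − 891 = 117 hPa.
V ≈ 5.97 × 117^0.655 = 5.97 × 22.63 ≈ 135 kt.
135 kt falls in the Category 4 band.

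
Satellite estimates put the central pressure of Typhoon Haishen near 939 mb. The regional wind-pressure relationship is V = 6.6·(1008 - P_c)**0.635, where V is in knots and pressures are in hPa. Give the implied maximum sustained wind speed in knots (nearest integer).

97 kt

ΔP = 1008 − 939 = 69 mb.
69^0.635 ≈ 14.712.
V ≈ 6.6 × 14.712 ≈ 97.1 kt.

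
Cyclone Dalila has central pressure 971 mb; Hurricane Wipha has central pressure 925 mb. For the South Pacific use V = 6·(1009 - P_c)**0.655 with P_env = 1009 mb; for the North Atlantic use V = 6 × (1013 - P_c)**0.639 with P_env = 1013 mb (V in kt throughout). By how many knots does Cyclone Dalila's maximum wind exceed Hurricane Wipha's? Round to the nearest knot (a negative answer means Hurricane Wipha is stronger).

-40 kt

Cyclone Dalila: ΔP = 38; V ≈ 6 × 38^0.655 ≈ 65.00 kt.
Hurricane Wipha: ΔP = 88; V ≈ 6 × 88^0.639 ≈ 104.88 kt.
Difference ≈ 65.00 − 104.88 = -39.88 → -40 kt.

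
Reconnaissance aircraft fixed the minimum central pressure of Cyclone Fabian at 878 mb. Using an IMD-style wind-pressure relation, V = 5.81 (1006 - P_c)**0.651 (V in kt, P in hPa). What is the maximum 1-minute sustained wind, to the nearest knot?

137 kt

ΔP = 1006 − 878 = 128 mb.
128^0.651 ≈ 23.539.
V ≈ 5.81 × 23.539 ≈ 136.8 kt.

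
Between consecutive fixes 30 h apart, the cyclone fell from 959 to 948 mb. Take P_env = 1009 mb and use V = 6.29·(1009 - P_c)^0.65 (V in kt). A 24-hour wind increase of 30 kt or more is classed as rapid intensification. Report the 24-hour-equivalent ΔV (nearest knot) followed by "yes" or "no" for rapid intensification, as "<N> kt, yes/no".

V₁: ΔP = 50, V ≈ 6.29 × 50^0.65 ≈ 79.98 kt.
V₂: ΔP = 61, V ≈ 6.29 × 61^0.65 ≈ 91.02 kt.
ΔV over 30 h = 11.04 kt → 24 h equivalent = 11.04 × 24/30 ≈ 8.83 kt.
9 kt < 30 kt ⇒ not rapid intensification.

9 kt, no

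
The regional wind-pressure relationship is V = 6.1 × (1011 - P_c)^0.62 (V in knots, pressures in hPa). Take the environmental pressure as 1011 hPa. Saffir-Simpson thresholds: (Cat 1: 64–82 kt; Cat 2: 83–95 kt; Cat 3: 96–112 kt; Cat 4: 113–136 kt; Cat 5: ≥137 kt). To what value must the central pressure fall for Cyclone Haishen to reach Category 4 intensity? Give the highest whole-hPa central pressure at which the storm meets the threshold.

900 hPa

Category 4 begins at V = 113 kt.
Required ΔP = (113/6.1)^(1/0.62) = 18.525^1.613 ≈ 110.86 hPa.
P_c ≤ 1011 − 110.86 = 900.14, so the highest integer P_c is 900 hPa.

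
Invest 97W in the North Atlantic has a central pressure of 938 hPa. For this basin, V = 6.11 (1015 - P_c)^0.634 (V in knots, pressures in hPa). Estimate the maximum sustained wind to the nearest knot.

ΔP = 1015 − 938 = 77 hPa.
77^0.634 ≈ 15.705.
V ≈ 6.11 × 15.705 ≈ 96.0 kt.

96 kt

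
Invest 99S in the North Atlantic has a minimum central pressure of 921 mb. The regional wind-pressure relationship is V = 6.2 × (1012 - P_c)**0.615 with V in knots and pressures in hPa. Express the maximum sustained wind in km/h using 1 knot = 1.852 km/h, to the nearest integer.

ΔP = 1012 − 921 = 91 mb.
V ≈ 6.2 × 91^0.615 = 6.2 × 16.025 ≈ 99.358 kt.
99.358 × 1.852 ≈ 184.01 km/h → 184 km/h.

184 km/h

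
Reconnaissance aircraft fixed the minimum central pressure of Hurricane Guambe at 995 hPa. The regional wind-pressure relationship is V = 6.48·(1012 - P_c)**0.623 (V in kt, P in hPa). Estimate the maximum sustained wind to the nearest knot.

ΔP = 1012 − 995 = 17 hPa.
17^0.623 ≈ 5.842.
V ≈ 6.48 × 5.842 ≈ 37.9 kt.

38 kt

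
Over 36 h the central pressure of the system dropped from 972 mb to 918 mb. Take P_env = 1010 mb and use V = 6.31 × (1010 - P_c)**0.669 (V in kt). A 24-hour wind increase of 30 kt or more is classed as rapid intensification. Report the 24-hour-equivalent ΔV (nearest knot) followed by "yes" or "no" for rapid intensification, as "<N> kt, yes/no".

39 kt, yes

V₁: ΔP = 38, V ≈ 6.31 × 38^0.669 ≈ 71.93 kt.
V₂: ΔP = 92, V ≈ 6.31 × 92^0.669 ≈ 129.96 kt.
ΔV over 36 h = 58.03 kt → 24 h equivalent = 58.03 × 24/36 ≈ 38.69 kt.
39 kt ≥ 30 kt ⇒ rapid intensification.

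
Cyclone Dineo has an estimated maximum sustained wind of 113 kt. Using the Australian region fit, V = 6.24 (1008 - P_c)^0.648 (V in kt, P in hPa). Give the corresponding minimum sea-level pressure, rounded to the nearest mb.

921 mb

ΔP = (V / 6.24)^(1/0.648) = (113/6.24)^1.543.
113/6.24 = 18.109; 18.109^1.543 ≈ 87.34 mb.
P_c = 1008 − 87.34 = 920.66 ≈ 921 mb.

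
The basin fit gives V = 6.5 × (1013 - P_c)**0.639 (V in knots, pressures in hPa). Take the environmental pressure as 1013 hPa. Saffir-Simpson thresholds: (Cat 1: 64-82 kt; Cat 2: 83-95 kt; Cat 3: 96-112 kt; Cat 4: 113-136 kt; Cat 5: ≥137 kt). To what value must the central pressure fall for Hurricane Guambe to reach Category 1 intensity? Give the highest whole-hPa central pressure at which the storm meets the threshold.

977 hPa

Category 1 begins at V = 64 kt.
Required ΔP = (64/6.5)^(1/0.639) = 9.846^1.565 ≈ 35.84 hPa.
P_c ≤ 1013 − 35.84 = 977.16, so the highest integer P_c is 977 hPa.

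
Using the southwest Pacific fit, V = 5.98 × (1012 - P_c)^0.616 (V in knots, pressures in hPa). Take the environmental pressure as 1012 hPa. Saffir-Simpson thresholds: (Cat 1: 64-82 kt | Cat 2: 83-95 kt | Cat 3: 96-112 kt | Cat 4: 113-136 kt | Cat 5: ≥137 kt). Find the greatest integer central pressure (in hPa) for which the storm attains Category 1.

965 hPa

Category 1 begins at V = 64 kt.
Required ΔP = (64/5.98)^(1/0.616) = 10.702^1.623 ≈ 46.91 hPa.
P_c ≤ 1012 − 46.91 = 965.09, so the highest integer P_c is 965 hPa.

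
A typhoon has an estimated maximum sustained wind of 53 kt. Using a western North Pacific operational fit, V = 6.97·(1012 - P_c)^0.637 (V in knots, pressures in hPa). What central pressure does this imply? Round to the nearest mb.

988 mb

ΔP = (V / 6.97)^(1/0.637) = (53/6.97)^1.570.
53/6.97 = 7.604; 7.604^1.570 ≈ 24.16 mb.
P_c = 1012 − 24.16 = 987.84 ≈ 988 mb.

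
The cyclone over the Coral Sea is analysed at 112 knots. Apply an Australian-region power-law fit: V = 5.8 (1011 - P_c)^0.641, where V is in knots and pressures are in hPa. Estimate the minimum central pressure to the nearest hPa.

ΔP = (V / 5.8)^(1/0.641) = (112/5.8)^1.560.
112/5.8 = 19.310; 19.310^1.560 ≈ 101.37 hPa.
P_c = 1011 − 101.37 = 909.63 ≈ 910 hPa.

910 hPa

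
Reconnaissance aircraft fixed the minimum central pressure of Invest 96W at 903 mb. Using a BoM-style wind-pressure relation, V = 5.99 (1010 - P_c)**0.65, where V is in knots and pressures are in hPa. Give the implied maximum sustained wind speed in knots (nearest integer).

ΔP = 1010 − 903 = 107 mb.
107^0.65 ≈ 20.850.
V ≈ 5.99 × 20.850 ≈ 124.9 kt.

125 kt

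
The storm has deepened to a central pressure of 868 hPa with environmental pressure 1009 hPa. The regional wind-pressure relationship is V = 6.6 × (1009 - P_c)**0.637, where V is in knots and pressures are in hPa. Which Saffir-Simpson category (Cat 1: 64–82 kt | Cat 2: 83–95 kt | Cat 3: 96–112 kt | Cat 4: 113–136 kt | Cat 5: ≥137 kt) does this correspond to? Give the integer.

5

ΔP = 1009 − 868 = 141 hPa.
V ≈ 6.6 × 141^0.637 = 6.6 × 23.39 ≈ 154 kt.
154 kt falls in the Category 5 band.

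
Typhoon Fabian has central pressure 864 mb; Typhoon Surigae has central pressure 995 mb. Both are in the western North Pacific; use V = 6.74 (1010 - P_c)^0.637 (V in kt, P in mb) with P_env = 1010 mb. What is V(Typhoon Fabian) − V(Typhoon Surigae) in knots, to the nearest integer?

123 kt

Typhoon Fabian: ΔP = 146; V ≈ 6.74 × 146^0.637 ≈ 161.20 kt.
Typhoon Surigae: ΔP = 15; V ≈ 6.74 × 15^0.637 ≈ 37.83 kt.
Difference ≈ 161.20 − 37.83 = 123.37 → 123 kt.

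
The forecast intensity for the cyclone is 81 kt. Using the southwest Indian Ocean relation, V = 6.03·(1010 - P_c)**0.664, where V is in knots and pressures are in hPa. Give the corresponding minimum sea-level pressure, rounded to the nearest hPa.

ΔP = (V / 6.03)^(1/0.664) = (81/6.03)^1.506.
81/6.03 = 13.433; 13.433^1.506 ≈ 50.01 hPa.
P_c = 1010 − 50.01 = 959.99 ≈ 960 hPa.

960 hPa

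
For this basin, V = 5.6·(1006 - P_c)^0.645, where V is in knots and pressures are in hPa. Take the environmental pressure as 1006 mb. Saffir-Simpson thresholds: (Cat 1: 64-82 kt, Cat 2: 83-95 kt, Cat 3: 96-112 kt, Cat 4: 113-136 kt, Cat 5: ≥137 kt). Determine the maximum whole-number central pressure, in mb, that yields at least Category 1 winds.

Category 1 begins at V = 64 kt.
Required ΔP = (64/5.6)^(1/0.645) = 11.429^1.550 ≈ 43.68 mb.
P_c ≤ 1006 − 43.68 = 962.32, so the highest integer P_c is 962 mb.

962 mb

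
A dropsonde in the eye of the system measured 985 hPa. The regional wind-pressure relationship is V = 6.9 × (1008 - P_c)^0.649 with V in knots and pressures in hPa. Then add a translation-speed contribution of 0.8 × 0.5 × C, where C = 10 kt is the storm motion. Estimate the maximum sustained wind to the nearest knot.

ΔP = 1008 − 985 = 23 hPa.
23^0.649 ≈ 7.652.
V ≈ 6.9 × 7.652 ≈ 52.8 kt.
Translation term: 0.8 × 0.5 × 10 = 4 kt.
Corrected V ≈ 56.8 kt → 57 kt.

57 kt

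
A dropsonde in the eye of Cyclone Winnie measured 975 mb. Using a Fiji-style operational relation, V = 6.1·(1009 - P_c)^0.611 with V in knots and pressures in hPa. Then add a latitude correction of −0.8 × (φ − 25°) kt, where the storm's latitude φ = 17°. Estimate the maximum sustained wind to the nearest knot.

59 kt

ΔP = 1009 − 975 = 34 mb.
34^0.611 ≈ 8.624.
V ≈ 6.1 × 8.624 ≈ 52.6 kt.
Latitude correction: −0.8 × (17 − 25) = 6.4 kt.
Corrected V ≈ 59 kt → 59 kt.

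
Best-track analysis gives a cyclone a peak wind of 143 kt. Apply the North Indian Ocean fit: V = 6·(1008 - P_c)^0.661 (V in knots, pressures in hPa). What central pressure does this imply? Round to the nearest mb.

887 mb

ΔP = (V / 6)^(1/0.661) = (143/6)^1.513.
143/6 = 23.833; 23.833^1.513 ≈ 121.20 mb.
P_c = 1008 − 121.20 = 886.80 ≈ 887 mb.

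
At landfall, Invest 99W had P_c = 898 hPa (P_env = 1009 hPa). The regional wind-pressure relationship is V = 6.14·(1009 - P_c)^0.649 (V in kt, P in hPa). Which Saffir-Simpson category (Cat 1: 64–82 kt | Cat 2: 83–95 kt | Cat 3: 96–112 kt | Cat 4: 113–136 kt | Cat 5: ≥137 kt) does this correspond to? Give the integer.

ΔP = 1009 − 898 = 111 hPa.
V ≈ 6.14 × 111^0.649 = 6.14 × 21.25 ≈ 130 kt.
130 kt falls in the Category 4 band.

4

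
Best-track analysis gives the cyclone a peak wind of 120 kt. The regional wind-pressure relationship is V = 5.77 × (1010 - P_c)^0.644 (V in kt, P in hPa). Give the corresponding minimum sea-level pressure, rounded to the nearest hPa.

ΔP = (V / 5.77)^(1/0.644) = (120/5.77)^1.553.
120/5.77 = 20.797; 20.797^1.553 ≈ 111.32 hPa.
P_c = 1010 − 111.32 = 898.68 ≈ 899 hPa.

899 hPa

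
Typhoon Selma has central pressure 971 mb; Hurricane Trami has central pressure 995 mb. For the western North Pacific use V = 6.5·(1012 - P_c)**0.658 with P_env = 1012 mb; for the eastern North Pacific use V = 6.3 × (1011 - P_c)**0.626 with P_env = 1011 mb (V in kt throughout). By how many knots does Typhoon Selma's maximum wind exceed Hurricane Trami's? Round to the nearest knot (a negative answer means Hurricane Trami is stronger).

39 kt

Typhoon Selma: ΔP = 41; V ≈ 6.5 × 41^0.658 ≈ 74.84 kt.
Hurricane Trami: ΔP = 16; V ≈ 6.3 × 16^0.626 ≈ 35.74 kt.
Difference ≈ 74.84 − 35.74 = 39.10 → 39 kt.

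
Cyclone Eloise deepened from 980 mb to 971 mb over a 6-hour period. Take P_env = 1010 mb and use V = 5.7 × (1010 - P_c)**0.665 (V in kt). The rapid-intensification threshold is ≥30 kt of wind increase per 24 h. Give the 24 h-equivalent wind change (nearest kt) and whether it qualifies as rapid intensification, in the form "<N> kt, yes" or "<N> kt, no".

V₁: ΔP = 30, V ≈ 5.7 × 30^0.665 ≈ 54.72 kt.
V₂: ΔP = 39, V ≈ 5.7 × 39^0.665 ≈ 65.15 kt.
ΔV over 6 h = 10.43 kt → 24 h equivalent = 10.43 × 24/6 ≈ 41.72 kt.
42 kt ≥ 30 kt ⇒ rapid intensification.

42 kt, yes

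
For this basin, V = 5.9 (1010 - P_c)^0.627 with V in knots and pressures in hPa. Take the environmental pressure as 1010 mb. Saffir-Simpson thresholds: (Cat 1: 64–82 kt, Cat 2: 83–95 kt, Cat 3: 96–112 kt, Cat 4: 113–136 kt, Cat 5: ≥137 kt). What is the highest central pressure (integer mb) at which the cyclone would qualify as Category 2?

942 mb

Category 2 begins at V = 83 kt.
Required ΔP = (83/5.9)^(1/0.627) = 14.068^1.595 ≈ 67.81 mb.
P_c ≤ 1010 − 67.81 = 942.19, so the highest integer P_c is 942 mb.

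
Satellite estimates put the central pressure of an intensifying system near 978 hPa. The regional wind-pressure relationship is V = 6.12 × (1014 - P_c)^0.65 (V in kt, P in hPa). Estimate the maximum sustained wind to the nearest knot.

63 kt

ΔP = 1014 − 978 = 36 hPa.
36^0.65 ≈ 10.271.
V ≈ 6.12 × 10.271 ≈ 62.9 kt.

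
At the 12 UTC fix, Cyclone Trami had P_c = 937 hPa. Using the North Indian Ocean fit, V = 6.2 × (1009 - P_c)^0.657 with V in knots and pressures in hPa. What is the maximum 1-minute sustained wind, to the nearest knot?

ΔP = 1009 − 937 = 72 hPa.
72^0.657 ≈ 16.606.
V ≈ 6.2 × 16.606 ≈ 103.0 kt.

103 kt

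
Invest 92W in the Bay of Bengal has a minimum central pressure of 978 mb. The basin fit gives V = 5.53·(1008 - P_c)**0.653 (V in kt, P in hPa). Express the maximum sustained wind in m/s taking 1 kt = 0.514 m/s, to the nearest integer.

ΔP = 1008 − 978 = 30 mb.
V ≈ 5.53 × 30^0.653 = 5.53 × 9.216 ≈ 50.967 kt.
50.967 × 0.514 ≈ 26.20 m/s → 26 m/s.

26 m/s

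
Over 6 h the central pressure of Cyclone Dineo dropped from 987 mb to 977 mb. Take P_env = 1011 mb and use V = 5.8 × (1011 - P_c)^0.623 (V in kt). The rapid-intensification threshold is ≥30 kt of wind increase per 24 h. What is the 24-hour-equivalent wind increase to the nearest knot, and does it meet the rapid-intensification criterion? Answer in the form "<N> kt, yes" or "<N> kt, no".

V₁: ΔP = 24, V ≈ 5.8 × 24^0.623 ≈ 42.00 kt.
V₂: ΔP = 34, V ≈ 5.8 × 34^0.623 ≈ 52.18 kt.
ΔV over 6 h = 10.18 kt → 24 h equivalent = 10.18 × 24/6 ≈ 40.72 kt.
41 kt ≥ 30 kt ⇒ rapid intensification.

41 kt, yes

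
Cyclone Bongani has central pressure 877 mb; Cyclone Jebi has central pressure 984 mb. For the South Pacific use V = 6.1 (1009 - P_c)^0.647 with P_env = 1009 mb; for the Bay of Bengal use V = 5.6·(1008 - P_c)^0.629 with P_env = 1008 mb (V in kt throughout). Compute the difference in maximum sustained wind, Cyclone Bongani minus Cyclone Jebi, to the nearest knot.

102 kt

Cyclone Bongani: ΔP = 132; V ≈ 6.1 × 132^0.647 ≈ 143.66 kt.
Cyclone Jebi: ΔP = 24; V ≈ 5.6 × 24^0.629 ≈ 41.34 kt.
Difference ≈ 143.66 − 41.34 = 102.32 → 102 kt.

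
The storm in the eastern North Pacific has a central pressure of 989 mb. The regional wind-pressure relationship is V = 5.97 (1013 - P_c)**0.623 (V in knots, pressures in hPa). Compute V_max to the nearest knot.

ΔP = 1013 − 989 = 24 mb.
24^0.623 ≈ 7.242.
V ≈ 5.97 × 7.242 ≈ 43.2 kt.

43 kt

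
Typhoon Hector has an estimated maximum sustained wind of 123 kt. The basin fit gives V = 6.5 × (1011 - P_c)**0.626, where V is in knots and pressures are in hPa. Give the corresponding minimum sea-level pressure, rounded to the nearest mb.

ΔP = (V / 6.5)^(1/0.626) = (123/6.5)^1.597.
123/6.5 = 18.923; 18.923^1.597 ≈ 109.63 mb.
P_c = 1011 − 109.63 = 901.37 ≈ 901 mb.

901 mb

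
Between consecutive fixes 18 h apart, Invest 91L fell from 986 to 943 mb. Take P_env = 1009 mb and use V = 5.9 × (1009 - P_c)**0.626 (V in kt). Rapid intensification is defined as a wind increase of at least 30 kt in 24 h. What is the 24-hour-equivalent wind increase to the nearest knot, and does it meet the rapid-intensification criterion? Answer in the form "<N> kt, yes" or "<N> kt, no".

V₁: ΔP = 23, V ≈ 5.9 × 23^0.626 ≈ 42.00 kt.
V₂: ΔP = 66, V ≈ 5.9 × 66^0.626 ≈ 81.26 kt.
ΔV over 18 h = 39.26 kt → 24 h equivalent = 39.26 × 24/18 ≈ 52.35 kt.
52 kt ≥ 30 kt ⇒ rapid intensification.

52 kt, yes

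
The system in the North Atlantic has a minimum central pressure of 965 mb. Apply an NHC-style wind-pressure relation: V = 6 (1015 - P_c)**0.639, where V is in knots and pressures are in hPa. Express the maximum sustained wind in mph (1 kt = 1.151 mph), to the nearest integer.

84 mph

ΔP = 1015 − 965 = 50 mb.
V ≈ 6 × 50^0.639 = 6 × 12.180 ≈ 73.079 kt.
73.079 × 1.151 ≈ 84.11 mph → 84 mph.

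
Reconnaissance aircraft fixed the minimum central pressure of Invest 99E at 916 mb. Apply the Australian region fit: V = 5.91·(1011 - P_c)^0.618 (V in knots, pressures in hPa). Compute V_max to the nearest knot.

ΔP = 1011 − 916 = 95 mb.
95^0.618 ≈ 16.681.
V ≈ 5.91 × 16.681 ≈ 98.6 kt.

99 kt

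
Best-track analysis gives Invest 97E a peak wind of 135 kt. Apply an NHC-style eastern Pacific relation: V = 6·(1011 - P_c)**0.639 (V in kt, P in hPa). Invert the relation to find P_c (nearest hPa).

880 hPa

ΔP = (V / 6)^(1/0.639) = (135/6)^1.565.
135/6 = 22.500; 22.500^1.565 ≈ 130.64 hPa.
P_c = 1011 − 130.64 = 880.36 ≈ 880 hPa.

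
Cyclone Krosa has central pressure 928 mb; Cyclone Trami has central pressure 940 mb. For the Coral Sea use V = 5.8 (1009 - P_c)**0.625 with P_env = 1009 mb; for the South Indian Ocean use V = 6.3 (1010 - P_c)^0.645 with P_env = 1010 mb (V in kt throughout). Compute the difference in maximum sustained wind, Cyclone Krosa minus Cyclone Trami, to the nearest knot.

-7 kt

Cyclone Krosa: ΔP = 81; V ≈ 5.8 × 81^0.625 ≈ 90.41 kt.
Cyclone Trami: ΔP = 70; V ≈ 6.3 × 70^0.645 ≈ 97.60 kt.
Difference ≈ 90.41 − 97.60 = -7.19 → -7 kt.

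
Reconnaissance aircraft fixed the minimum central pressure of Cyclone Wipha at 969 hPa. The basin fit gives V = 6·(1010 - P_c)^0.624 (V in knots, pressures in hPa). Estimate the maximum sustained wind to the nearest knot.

ΔP = 1010 − 969 = 41 hPa.
41^0.624 ≈ 10.148.
V ≈ 6 × 10.148 ≈ 60.9 kt.

61 kt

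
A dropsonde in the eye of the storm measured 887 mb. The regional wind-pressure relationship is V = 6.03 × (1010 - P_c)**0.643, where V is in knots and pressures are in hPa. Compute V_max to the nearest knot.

ΔP = 1010 − 887 = 123 mb.
123^0.643 ≈ 22.070.
V ≈ 6.03 × 22.070 ≈ 133.1 kt.

133 kt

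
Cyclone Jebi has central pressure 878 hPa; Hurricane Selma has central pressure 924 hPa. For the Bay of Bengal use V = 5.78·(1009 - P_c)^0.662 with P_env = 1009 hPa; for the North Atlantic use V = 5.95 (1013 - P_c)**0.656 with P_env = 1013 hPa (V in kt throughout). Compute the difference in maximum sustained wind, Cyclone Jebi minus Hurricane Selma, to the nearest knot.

Cyclone Jebi: ΔP = 131; V ≈ 5.78 × 131^0.662 ≈ 145.73 kt.
Hurricane Selma: ΔP = 89; V ≈ 5.95 × 89^0.656 ≈ 113.06 kt.
Difference ≈ 145.73 − 113.06 = 32.67 → 33 kt.

33 kt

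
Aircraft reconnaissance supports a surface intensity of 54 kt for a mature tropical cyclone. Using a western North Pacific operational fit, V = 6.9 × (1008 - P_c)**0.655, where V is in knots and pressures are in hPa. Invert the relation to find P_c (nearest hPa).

ΔP = (V / 6.9)^(1/0.655) = (54/6.9)^1.527.
54/6.9 = 7.826; 7.826^1.527 ≈ 23.13 hPa.
P_c = 1008 − 23.13 = 984.87 ≈ 985 hPa.

985 hPa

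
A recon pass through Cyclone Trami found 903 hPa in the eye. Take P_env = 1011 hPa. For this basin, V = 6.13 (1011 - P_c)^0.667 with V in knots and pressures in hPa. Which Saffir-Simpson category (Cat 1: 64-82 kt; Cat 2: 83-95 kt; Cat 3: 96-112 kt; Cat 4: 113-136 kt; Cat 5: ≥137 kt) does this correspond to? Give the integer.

ΔP = 1011 − 903 = 108 hPa.
V ≈ 6.13 × 108^0.667 = 6.13 × 22.71 ≈ 139 kt.
139 kt falls in the Category 5 band.

5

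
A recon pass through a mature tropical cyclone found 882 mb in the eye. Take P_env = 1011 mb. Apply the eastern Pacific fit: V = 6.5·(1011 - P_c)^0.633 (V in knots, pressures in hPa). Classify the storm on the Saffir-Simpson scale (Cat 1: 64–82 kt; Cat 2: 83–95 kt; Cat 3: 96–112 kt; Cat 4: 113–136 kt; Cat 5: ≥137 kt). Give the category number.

ΔP = 1011 − 882 = 129 mb.
V ≈ 6.5 × 129^0.633 = 6.5 × 21.68 ≈ 141 kt.
141 kt falls in the Category 5 band.

5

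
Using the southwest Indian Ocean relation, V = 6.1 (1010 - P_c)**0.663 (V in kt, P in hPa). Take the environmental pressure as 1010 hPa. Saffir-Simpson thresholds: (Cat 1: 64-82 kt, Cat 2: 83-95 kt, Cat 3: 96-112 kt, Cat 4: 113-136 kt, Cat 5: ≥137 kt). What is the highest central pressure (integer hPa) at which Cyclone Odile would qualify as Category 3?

Category 3 begins at V = 96 kt.
Required ΔP = (96/6.1)^(1/0.663) = 15.738^1.508 ≈ 63.88 hPa.
P_c ≤ 1010 − 63.88 = 946.12, so the highest integer P_c is 946 hPa.

946 hPa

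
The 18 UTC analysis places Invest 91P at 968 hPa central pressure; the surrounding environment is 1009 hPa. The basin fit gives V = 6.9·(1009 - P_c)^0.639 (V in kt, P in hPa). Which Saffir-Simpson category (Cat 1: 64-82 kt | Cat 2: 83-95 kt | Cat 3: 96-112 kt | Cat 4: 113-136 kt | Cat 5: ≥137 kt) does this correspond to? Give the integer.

ΔP = 1009 − 968 = 41 hPa.
V ≈ 6.9 × 41^0.639 = 6.9 × 10.73 ≈ 74 kt.
74 kt falls in the Category 1 band.

1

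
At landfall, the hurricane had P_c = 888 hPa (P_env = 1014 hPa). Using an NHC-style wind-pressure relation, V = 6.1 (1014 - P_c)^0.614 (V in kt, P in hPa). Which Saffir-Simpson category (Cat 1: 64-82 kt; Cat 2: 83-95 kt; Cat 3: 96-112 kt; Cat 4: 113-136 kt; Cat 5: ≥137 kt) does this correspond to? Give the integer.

4

ΔP = 1014 − 888 = 126 hPa.
V ≈ 6.1 × 126^0.614 = 6.1 × 19.48 ≈ 119 kt.
119 kt falls in the Category 4 band.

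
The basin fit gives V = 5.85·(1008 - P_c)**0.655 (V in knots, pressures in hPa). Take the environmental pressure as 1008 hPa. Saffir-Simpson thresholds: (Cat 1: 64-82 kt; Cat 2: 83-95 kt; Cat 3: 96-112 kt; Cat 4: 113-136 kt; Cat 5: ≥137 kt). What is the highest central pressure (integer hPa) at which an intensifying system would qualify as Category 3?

936 hPa

Category 3 begins at V = 96 kt.
Required ΔP = (96/5.85)^(1/0.655) = 16.410^1.527 ≈ 71.64 hPa.
P_c ≤ 1008 − 71.64 = 936.36, so the highest integer P_c is 936 hPa.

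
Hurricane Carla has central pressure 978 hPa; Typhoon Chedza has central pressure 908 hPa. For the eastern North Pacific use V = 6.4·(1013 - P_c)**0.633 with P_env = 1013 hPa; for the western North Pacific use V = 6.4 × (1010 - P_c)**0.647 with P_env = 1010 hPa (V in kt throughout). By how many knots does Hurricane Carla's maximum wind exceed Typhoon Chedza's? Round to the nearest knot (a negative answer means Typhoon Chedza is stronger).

-67 kt

Hurricane Carla: ΔP = 35; V ≈ 6.4 × 35^0.633 ≈ 60.75 kt.
Typhoon Chedza: ΔP = 102; V ≈ 6.4 × 102^0.647 ≈ 127.57 kt.
Difference ≈ 60.75 − 127.57 = -66.82 → -67 kt.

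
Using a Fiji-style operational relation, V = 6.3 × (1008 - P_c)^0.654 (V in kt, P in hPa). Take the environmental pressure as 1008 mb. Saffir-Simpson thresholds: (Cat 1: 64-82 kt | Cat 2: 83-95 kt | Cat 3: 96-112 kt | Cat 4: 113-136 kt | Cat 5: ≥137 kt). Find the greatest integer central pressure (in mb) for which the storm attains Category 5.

Category 5 begins at V = 137 kt.
Required ΔP = (137/6.3)^(1/0.654) = 21.746^1.529 ≈ 110.90 mb.
P_c ≤ 1008 − 110.90 = 897.10, so the highest integer P_c is 897 mb.

897 mb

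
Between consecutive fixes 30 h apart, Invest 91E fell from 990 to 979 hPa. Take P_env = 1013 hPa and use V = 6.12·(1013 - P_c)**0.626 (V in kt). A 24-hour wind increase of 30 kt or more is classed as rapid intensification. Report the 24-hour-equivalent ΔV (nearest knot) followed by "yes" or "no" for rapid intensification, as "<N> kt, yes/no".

10 kt, no

V₁: ΔP = 23, V ≈ 6.12 × 23^0.626 ≈ 43.57 kt.
V₂: ΔP = 34, V ≈ 6.12 × 34^0.626 ≈ 55.65 kt.
ΔV over 30 h = 12.08 kt → 24 h equivalent = 12.08 × 24/30 ≈ 9.66 kt.
10 kt < 30 kt ⇒ not rapid intensification.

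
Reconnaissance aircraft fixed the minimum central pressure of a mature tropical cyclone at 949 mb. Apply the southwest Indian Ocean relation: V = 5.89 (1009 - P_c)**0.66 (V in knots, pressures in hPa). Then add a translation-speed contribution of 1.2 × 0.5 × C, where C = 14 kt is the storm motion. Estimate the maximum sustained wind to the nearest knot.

96 kt

ΔP = 1009 − 949 = 60 mb.
60^0.66 ≈ 14.914.
V ≈ 5.89 × 14.914 ≈ 87.8 kt.
Translation term: 1.2 × 0.5 × 14 = 8.4 kt.
Corrected V ≈ 96.2 kt → 96 kt.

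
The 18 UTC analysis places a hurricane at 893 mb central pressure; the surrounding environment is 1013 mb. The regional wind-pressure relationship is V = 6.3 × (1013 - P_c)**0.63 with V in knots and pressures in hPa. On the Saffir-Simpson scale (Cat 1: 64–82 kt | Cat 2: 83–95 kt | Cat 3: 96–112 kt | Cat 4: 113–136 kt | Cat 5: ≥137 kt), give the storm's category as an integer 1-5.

4

ΔP = 1013 − 893 = 120 mb.
V ≈ 6.3 × 120^0.63 = 6.3 × 20.41 ≈ 129 kt.
129 kt falls in the Category 4 band.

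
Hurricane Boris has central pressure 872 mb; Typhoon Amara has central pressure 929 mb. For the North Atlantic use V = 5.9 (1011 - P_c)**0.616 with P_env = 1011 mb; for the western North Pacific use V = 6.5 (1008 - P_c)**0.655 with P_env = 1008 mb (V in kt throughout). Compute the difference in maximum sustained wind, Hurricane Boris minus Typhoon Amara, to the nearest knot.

Hurricane Boris: ΔP = 139; V ≈ 5.9 × 139^0.616 ≈ 123.30 kt.
Typhoon Amara: ΔP = 79; V ≈ 6.5 × 79^0.655 ≈ 113.73 kt.
Difference ≈ 123.30 − 113.73 = 9.57 → 10 kt.

10 kt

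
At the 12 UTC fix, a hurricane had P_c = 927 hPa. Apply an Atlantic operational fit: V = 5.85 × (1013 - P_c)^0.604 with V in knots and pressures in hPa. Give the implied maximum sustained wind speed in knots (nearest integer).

ΔP = 1013 − 927 = 86 hPa.
86^0.604 ≈ 14.738.
V ≈ 5.85 × 14.738 ≈ 86.2 kt.

86 kt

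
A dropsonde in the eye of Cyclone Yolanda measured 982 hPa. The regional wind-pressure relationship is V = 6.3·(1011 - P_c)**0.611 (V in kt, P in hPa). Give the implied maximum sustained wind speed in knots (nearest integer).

ΔP = 1011 − 982 = 29 hPa.
29^0.611 ≈ 7.826.
V ≈ 6.3 × 7.826 ≈ 49.3 kt.

49 kt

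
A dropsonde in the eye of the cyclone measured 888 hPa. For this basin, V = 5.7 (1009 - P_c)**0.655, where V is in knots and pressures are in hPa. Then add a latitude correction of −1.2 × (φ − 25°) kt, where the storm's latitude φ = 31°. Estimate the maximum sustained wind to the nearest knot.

125 kt

ΔP = 1009 − 888 = 121 hPa.
121^0.655 ≈ 23.133.
V ≈ 5.7 × 23.133 ≈ 131.9 kt.
Latitude correction: −1.2 × (31 − 25) = -7.2 kt.
Corrected V ≈ 124.7 kt → 125 kt.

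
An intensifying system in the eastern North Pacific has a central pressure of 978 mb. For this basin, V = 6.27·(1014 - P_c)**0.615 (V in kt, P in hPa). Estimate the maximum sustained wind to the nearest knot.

ΔP = 1014 − 978 = 36 mb.
36^0.615 ≈ 9.060.
V ≈ 6.27 × 9.060 ≈ 56.8 kt.

57 kt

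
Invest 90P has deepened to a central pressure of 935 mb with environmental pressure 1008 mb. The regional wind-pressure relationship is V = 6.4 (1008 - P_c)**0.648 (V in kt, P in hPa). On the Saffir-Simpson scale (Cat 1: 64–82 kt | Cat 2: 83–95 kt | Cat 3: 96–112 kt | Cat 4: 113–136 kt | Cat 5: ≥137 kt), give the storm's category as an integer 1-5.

ΔP = 1008 − 935 = 73 mb.
V ≈ 6.4 × 73^0.648 = 6.4 × 16.12 ≈ 103 kt.
103 kt falls in the Category 3 band.

3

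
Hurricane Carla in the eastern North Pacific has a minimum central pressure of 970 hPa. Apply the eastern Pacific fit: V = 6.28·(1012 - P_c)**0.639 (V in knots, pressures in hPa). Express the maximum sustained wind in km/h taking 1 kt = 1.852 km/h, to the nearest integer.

ΔP = 1012 − 970 = 42 hPa.
V ≈ 6.28 × 42^0.639 = 6.28 × 10.896 ≈ 68.425 kt.
68.425 × 1.852 ≈ 126.72 km/h → 127 km/h.

127 km/h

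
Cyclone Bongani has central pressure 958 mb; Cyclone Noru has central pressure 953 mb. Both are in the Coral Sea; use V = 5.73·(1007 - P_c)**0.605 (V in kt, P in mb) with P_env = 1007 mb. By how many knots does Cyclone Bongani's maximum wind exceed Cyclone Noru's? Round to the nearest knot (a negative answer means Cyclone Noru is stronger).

-4 kt

Cyclone Bongani: ΔP = 49; V ≈ 5.73 × 49^0.605 ≈ 60.36 kt.
Cyclone Noru: ΔP = 54; V ≈ 5.73 × 54^0.605 ≈ 64.01 kt.
Difference ≈ 60.36 − 64.01 = -3.65 → -4 kt.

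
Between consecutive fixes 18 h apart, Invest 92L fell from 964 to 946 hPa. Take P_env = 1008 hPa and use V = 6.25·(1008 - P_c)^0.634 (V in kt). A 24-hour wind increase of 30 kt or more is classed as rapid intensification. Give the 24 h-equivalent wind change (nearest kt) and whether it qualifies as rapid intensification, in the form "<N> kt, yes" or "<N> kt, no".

22 kt, no

V₁: ΔP = 44, V ≈ 6.25 × 44^0.634 ≈ 68.84 kt.
V₂: ΔP = 62, V ≈ 6.25 × 62^0.634 ≈ 85.56 kt.
ΔV over 18 h = 16.72 kt → 24 h equivalent = 16.72 × 24/18 ≈ 22.29 kt.
22 kt < 30 kt ⇒ not rapid intensification.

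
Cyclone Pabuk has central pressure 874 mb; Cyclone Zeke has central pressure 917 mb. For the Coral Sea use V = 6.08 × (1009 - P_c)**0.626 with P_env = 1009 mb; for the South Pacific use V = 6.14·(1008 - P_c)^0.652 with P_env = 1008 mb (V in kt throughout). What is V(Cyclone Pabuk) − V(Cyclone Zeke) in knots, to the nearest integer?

15 kt

Cyclone Pabuk: ΔP = 135; V ≈ 6.08 × 135^0.626 ≈ 131.07 kt.
Cyclone Zeke: ΔP = 91; V ≈ 6.14 × 91^0.652 ≈ 116.27 kt.
Difference ≈ 131.07 − 116.27 = 14.80 → 15 kt.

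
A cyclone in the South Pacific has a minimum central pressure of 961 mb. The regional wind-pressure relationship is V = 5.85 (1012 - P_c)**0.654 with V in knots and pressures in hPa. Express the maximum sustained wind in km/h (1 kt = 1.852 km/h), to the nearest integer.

ΔP = 1012 − 961 = 51 mb.
V ≈ 5.85 × 51^0.654 = 5.85 × 13.084 ≈ 76.543 kt.
76.543 × 1.852 ≈ 141.76 km/h → 142 km/h.

142 km/h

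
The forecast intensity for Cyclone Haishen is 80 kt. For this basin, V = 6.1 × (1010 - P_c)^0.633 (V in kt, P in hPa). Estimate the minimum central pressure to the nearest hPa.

952 hPa

ΔP = (V / 6.1)^(1/0.633) = (80/6.1)^1.580.
80/6.1 = 13.115; 13.115^1.580 ≈ 58.32 hPa.
P_c = 1010 − 58.32 = 951.68 ≈ 952 hPa.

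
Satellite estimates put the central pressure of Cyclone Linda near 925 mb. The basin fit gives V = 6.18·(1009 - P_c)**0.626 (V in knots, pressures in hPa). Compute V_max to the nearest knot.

ΔP = 1009 − 925 = 84 mb.
84^0.626 ≈ 16.018.
V ≈ 6.18 × 16.018 ≈ 99.0 kt.

99 kt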